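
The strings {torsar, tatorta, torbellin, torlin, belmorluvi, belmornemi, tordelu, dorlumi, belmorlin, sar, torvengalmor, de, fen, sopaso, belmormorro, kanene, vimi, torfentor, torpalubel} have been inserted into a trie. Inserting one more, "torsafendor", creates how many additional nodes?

"torsa" is already a path in the trie; the remaining "fendor" must be added.
Each of the 6 remaining characters creates one node.

6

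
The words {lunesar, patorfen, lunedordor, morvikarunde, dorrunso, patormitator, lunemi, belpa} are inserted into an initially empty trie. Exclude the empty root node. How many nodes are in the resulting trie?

Count nodes per top-level branch (shared prefixes stored once):
  'b'-branch (belpa): 5 nodes
  'd'-branch (dorrunso): 8 nodes
  'l'-branch (lunedordor, lunemi, lunesar): 15 nodes
  'm'-branch (morvikarunde): 12 nodes
  'p'-branch (patorfen, patormitator): 15 nodes
Sum: 55

55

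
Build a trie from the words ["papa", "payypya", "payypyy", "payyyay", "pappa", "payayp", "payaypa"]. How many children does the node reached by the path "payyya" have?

1

Walk "payyya" from the root, arriving at one node.
Characters that immediately follow "payyya" among the stored strings: {y}.
That node has 1 child edge.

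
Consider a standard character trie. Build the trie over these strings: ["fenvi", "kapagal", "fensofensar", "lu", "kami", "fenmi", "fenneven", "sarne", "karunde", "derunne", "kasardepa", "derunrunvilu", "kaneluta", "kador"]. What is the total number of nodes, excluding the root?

71

Trace insertions, counting only characters that open a new branch:
  "fenvi" → 5 new (f, e, n, v, i)
  "kapagal" → 7 new (k, a, p, a, g, a, l)
  "fensofensar" → prefix "fen" already present; 8 new (s, o, f, e, n, s, a, r)
  "lu" → 2 new (l, u)
  "kami" → prefix "ka" already present; 2 new (m, i)
  "fenmi" → prefix "fen" already present; 2 new (m, i)
  "fenneven" → prefix "fen" already present; 5 new (n, e, v, e, n)
  "sarne" → 5 new (s, a, r, n, e)
  "karunde" → prefix "ka" already present; 5 new (r, u, n, d, e)
  "derunne" → 7 new (d, e, r, u, n, n, e)
  "kasardepa" → prefix "ka" already present; 7 new (s, a, r, d, e, p, a)
  "derunrunvilu" → prefix "derun" already present; 7 new (r, u, n, v, i, l, u)
  "kaneluta" → prefix "ka" already present; 6 new (n, e, l, u, t, a)
  "kador" → prefix "ka" already present; 3 new (d, o, r)
Total nodes = 5 + 7 + 8 + 2 + 2 + 2 + 5 + 5 + 5 + 7 + 7 + 7 + 6 + 3 = 71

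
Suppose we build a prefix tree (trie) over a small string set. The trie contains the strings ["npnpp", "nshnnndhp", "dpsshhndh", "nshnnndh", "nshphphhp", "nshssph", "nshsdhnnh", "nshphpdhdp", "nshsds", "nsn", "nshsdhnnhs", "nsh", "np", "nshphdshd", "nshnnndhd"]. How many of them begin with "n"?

Traverse to the node for "n", then collect every word in that subtree.
Words under "n": np, npnpp, nsh, nshnnndh, nshnnndhd, nshnnndhp, nshphdshd, nshphpdhdp, nshphphhp, nshsdhnnh, nshsdhnnhs, nshsds, nshssph, nsn
Count: 14

14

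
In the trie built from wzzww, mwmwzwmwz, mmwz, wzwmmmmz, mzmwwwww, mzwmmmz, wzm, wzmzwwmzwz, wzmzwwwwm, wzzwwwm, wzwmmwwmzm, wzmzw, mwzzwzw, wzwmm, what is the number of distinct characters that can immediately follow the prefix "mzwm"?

1

The children of the "mzwm" node are the distinct next characters among strings starting with "mzwm".
Distinct next characters after "mzwm": m.
That node has 1 child edge.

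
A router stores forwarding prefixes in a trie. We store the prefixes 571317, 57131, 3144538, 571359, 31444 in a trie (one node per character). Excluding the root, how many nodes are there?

For each word, the new-node count is its length minus the longest prefix already in the trie:
  "571317" → 6 new (5, 7, 1, 3, 1, 7)
  "57131" → prefix "57131" already present; 0 new (none)
  "3144538" → 7 new (3, 1, 4, 4, 5, 3, 8)
  "571359" → prefix "5713" already present; 2 new (5, 9)
  "31444" → prefix "3144" already present; 1 new (4)
Total nodes = 6 + 0 + 7 + 2 + 1 = 16

16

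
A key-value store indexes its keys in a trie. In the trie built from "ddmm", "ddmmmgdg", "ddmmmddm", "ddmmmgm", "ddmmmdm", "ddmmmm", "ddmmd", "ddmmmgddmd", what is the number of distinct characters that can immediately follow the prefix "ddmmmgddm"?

1

Follow the path "ddmmmgddm" to its node, then look at its outgoing edges.
Distinct next characters after "ddmmmgddm": d.
That node has 1 child edge.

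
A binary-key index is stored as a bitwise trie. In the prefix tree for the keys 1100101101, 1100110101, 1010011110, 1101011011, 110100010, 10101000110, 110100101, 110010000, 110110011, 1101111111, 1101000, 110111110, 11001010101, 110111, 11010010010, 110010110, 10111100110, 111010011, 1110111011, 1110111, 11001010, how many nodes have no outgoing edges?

A leaf is a node with no children — equivalently, the end of a word that is not a proper prefix of any other stored word.
Those words: "1010011110", "10101000110", "10111100110", "110010000", "11001010101", "1100101101", "1100110101", "110100010", "11010010010", "110100101", "1101011011", "110110011", "110111110", "1101111111", "111010011", "1110111011"
Leaf count: 16

16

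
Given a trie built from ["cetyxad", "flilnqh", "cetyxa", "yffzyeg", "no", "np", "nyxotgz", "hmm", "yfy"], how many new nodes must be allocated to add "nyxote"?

1

Walking "nyxote" from the root, the first 5 characters ("nyxot") follow existing edges; "e" is the first miss.
Each of the 1 remaining characters creates one node.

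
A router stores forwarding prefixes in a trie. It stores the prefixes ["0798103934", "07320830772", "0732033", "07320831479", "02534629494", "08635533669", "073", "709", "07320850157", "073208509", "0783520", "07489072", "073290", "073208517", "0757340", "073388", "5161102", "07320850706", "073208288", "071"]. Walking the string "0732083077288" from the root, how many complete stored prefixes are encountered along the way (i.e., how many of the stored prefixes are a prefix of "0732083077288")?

Traverse "0732083077288" character by character; count nodes along the way that are marked as word ends.
Prefixes of the query that are stored words: "073", "07320830772"
Count: 2

2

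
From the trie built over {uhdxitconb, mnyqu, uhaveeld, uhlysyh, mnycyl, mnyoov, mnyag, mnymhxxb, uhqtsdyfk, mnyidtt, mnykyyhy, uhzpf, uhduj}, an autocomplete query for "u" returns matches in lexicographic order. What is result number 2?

Words with prefix "u", in lexicographic order: "uhaveeld", "uhduj", "uhdxitconb", "uhlysyh", "uhqtsdyfk", "uhzpf"
Position 2: uhduj

uhduj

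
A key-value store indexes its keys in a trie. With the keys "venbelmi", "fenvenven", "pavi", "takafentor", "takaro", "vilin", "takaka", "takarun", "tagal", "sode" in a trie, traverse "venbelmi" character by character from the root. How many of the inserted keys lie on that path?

1

Check each prefix of "venbelmi" against the stored set — each match is an end-marker on the path.
Prefixes of the query that are stored words: "venbelmi"
Count: 1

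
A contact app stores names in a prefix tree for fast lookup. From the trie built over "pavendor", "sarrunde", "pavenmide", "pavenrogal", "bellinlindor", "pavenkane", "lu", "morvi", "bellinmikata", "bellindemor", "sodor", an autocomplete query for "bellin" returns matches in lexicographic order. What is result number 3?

Words with prefix "bellin", in lexicographic order: "bellindemor", "bellinlindor", "bellinmikata"
The 3rd is bellinmikata.

bellinmikata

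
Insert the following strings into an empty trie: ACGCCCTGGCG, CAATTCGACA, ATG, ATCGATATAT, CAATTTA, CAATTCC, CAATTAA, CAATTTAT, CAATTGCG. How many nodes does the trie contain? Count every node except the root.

40

Trie structure (* marks end of a word):
(root)
├─ A
│  ├─ C
│  │  └─ G
│  │     └─ C
│  │        └─ C
│  │           └─ C
│  │              └─ T
│  │                 └─ G
│  │                    └─ G
│  │                       └─ C
│  │                          └─ G *
│  └─ T
│     ├─ C
│     │  └─ G
│     │     └─ A
│     │        └─ T
│     │           └─ A
│     │              └─ T
│     │                 └─ A
│     │                    └─ T *
│     └─ G *
└─ C
   └─ A
      └─ A
         └─ T
            └─ T
               ├─ A
               │  └─ A *
               ├─ C
               │  ├─ C *
               │  └─ G
               │     └─ A
               │        └─ C
               │           └─ A *
               ├─ G
               │  └─ C
               │     └─ G *
               └─ T
                  └─ A *
                     └─ T *
Counting every labelled node above: 40.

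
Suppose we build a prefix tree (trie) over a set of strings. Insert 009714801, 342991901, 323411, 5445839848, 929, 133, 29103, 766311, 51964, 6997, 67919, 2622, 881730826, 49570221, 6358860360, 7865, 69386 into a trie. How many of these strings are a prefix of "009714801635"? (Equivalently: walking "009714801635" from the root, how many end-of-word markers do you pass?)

1

Traverse "009714801635" character by character; count nodes along the way that are marked as word ends.
Prefixes of the query that are stored words: "009714801"
Count: 1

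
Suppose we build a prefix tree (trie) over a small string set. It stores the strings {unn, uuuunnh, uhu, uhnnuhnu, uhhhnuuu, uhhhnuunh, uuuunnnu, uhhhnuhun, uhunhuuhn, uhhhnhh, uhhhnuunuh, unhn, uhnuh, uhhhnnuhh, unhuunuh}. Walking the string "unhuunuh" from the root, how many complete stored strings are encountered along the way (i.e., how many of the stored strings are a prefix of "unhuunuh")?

1

Check each prefix of "unhuunuh" against the stored set — each match is an end-marker on the path.
Prefixes of the query that are stored words: "unhuunuh"
Count: 1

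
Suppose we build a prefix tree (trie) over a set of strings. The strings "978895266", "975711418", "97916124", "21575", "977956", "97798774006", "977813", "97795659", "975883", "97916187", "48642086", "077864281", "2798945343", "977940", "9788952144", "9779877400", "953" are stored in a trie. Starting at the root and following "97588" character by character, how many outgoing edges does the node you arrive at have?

1

Walk "97588" from the root, arriving at one node.
Distinct next characters after "97588": 3.
That node has 1 child edge.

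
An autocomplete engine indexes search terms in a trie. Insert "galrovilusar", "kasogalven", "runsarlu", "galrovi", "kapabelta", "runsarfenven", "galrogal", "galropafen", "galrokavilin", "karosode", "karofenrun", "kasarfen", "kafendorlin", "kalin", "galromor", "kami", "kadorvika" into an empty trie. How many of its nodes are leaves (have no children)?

A leaf is a node with no children — equivalently, the end of a word that is not a proper prefix of any other stored word.
Those words: "galrogal", "galrokavilin", "galromor", "galropafen", "galrovilusar", "kadorvika", "kafendorlin", "kalin", "kami", "kapabelta", "karofenrun", "karosode", "kasarfen", "kasogalven", "runsarfenven", "runsarlu"
Leaf count: 16

16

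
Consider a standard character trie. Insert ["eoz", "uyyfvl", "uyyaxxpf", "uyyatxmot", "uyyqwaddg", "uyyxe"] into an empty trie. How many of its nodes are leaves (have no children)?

Leaves are exactly the stored words that no other stored word extends.
Those words: "eoz", "uyyatxmot", "uyyaxxpf", "uyyfvl", "uyyqwaddg", "uyyxe"
Leaf count: 6

6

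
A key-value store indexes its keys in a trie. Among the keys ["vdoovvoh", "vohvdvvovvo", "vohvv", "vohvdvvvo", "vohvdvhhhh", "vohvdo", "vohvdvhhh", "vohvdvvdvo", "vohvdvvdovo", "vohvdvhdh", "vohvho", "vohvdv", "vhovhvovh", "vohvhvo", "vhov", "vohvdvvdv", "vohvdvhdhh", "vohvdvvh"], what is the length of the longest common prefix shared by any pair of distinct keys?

The deepest shared node is where two words last agree before diverging.
e.g. "vohvdvhdh" and "vohvdvhdhh" share the prefix "vohvdvhdh" of length 9; no pair shares a longer one.
Longest shared-prefix length: 9

9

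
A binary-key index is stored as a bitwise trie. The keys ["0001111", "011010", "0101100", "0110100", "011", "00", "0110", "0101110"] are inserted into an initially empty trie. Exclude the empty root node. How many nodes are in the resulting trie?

20

Count nodes per top-level branch (shared prefixes stored once):
  '0'-branch (00, 0001111, 0101100, 0101110, 011, 0110, 011010, 0110100): 20 nodes
Sum: 20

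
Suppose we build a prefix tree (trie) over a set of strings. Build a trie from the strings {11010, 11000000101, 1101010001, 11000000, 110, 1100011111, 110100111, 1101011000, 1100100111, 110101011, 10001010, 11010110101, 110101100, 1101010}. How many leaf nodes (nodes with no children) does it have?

9

Leaves are exactly the stored words that no other stored word extends.
Those words: "10001010", "11000000101", "1100011111", "1100100111", "110100111", "1101010001", "110101011", "1101011000", "11010110101"
Leaf count: 9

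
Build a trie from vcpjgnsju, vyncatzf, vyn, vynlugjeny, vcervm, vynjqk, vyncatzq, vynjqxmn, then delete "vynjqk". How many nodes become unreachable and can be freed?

1

A node on "vynjqk"'s path can go only if nothing else ends at it or branches off below it.
The suffix "k" (1 node) is used only by "vynjqk"; the node for "vynjq" still has the child "x", so pruning stops there.
Nodes removed: 1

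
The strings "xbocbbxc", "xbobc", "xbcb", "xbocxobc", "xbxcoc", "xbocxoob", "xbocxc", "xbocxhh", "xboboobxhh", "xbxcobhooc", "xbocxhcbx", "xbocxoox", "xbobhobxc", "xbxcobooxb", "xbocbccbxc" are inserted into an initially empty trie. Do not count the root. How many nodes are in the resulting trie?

54

For each word, the new-node count is its length minus the longest prefix already in the trie:
  "xbocbbxc" → 8 new (x, b, o, c, b, b, x, c)
  "xbobc" → prefix "xbo" already present; 2 new (b, c)
  "xbcb" → prefix "xb" already present; 2 new (c, b)
  "xbocxobc" → prefix "xboc" already present; 4 new (x, o, b, c)
  "xbxcoc" → prefix "xb" already present; 4 new (x, c, o, c)
  "xbocxoob" → prefix "xbocxo" already present; 2 new (o, b)
  "xbocxc" → prefix "xbocx" already present; 1 new (c)
  "xbocxhh" → prefix "xbocx" already present; 2 new (h, h)
  "xboboobxhh" → prefix "xbob" already present; 6 new (o, o, b, x, h, h)
  "xbxcobhooc" → prefix "xbxco" already present; 5 new (b, h, o, o, c)
  "xbocxhcbx" → prefix "xbocxh" already present; 3 new (c, b, x)
  "xbocxoox" → prefix "xbocxoo" already present; 1 new (x)
  "xbobhobxc" → prefix "xbob" already present; 5 new (h, o, b, x, c)
  "xbxcobooxb" → prefix "xbxcob" already present; 4 new (o, o, x, b)
  "xbocbccbxc" → prefix "xbocb" already present; 5 new (c, c, b, x, c)
Total nodes = 8 + 2 + 2 + 4 + 4 + 2 + 1 + 2 + 6 + 5 + 3 + 1 + 5 + 4 + 5 = 54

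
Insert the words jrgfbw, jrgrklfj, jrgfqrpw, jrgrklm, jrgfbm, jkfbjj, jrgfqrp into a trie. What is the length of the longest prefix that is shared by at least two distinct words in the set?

7

Equivalently: take the maximum, over all pairs, of their longest common prefix length.
"jrgfqrp" and "jrgfqrpw" agree on "jrgfqrp" (7 characters) before diverging; nothing deeper is shared.
Longest shared-prefix length: 7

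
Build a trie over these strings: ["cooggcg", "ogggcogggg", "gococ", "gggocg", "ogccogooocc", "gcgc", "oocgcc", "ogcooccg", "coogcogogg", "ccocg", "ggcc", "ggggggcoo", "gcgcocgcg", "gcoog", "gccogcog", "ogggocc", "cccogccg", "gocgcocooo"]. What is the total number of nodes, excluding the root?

97

Insert word by word; a character creates a node only if that edge doesn't already exist:
  "cooggcg" → 7 new (c, o, o, g, g, c, g)
  "ogggcogggg" → 10 new (o, g, g, g, c, o, g, g, g, g)
  "gococ" → 5 new (g, o, c, o, c)
  "gggocg" → prefix "g" already present; 5 new (g, g, o, c, g)
  "ogccogooocc" → prefix "og" already present; 9 new (c, c, o, g, o, o, o, c, c)
  "gcgc" → prefix "g" already present; 3 new (c, g, c)
  "oocgcc" → prefix "o" already present; 5 new (o, c, g, c, c)
  "ogcooccg" → prefix "ogc" already present; 5 new (o, o, c, c, g)
  "coogcogogg" → prefix "coog" already present; 6 new (c, o, g, o, g, g)
  "ccocg" → prefix "c" already present; 4 new (c, o, c, g)
  "ggcc" → prefix "gg" already present; 2 new (c, c)
  "ggggggcoo" → prefix "ggg" already present; 6 new (g, g, g, c, o, o)
  "gcgcocgcg" → prefix "gcgc" already present; 5 new (o, c, g, c, g)
  "gcoog" → prefix "gc" already present; 3 new (o, o, g)
  "gccogcog" → prefix "gc" already present; 6 new (c, o, g, c, o, g)
  "ogggocc" → prefix "oggg" already present; 3 new (o, c, c)
  "cccogccg" → prefix "cc" already present; 6 new (c, o, g, c, c, g)
  "gocgcocooo" → prefix "goc" already present; 7 new (g, c, o, c, o, o, o)
Total nodes = 7 + 10 + 5 + 5 + 9 + 3 + 5 + 5 + 6 + 4 + 2 + 6 + 5 + 3 + 6 + 3 + 6 + 7 = 97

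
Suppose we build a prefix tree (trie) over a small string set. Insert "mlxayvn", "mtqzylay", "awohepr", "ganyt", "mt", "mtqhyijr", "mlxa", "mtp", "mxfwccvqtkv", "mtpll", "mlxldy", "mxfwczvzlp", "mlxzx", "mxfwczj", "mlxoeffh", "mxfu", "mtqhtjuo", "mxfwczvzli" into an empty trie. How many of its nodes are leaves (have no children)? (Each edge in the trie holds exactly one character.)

15

Leaves are exactly the stored words that no other stored word extends.
Those words: "awohepr", "ganyt", "mlxayvn", "mlxldy", "mlxoeffh", "mlxzx", "mtpll", "mtqhtjuo", "mtqhyijr", "mtqzylay", "mxfu", "mxfwccvqtkv", "mxfwczj", "mxfwczvzli", "mxfwczvzlp"
Leaf count: 15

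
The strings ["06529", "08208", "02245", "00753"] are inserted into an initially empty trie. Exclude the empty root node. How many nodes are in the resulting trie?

17

Trie structure (* marks end of a word):
(root)
└─ 0
   ├─ 0
   │  └─ 7
   │     └─ 5
   │        └─ 3 *
   ├─ 2
   │  └─ 2
   │     └─ 4
   │        └─ 5 *
   ├─ 6
   │  └─ 5
   │     └─ 2
   │        └─ 9 *
   └─ 8
      └─ 2
         └─ 0
            └─ 8 *
Counting every labelled node above: 17.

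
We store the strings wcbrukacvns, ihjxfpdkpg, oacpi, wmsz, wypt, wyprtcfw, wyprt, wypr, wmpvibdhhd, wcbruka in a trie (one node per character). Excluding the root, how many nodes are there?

For each word, the new-node count is its length minus the longest prefix already in the trie:
  "wcbrukacvns" → 11 new (w, c, b, r, u, k, a, c, v, n, s)
  "ihjxfpdkpg" → 10 new (i, h, j, x, f, p, d, k, p, g)
  "oacpi" → 5 new (o, a, c, p, i)
  "wmsz" → prefix "w" already present; 3 new (m, s, z)
  "wypt" → prefix "w" already present; 3 new (y, p, t)
  "wyprtcfw" → prefix "wyp" already present; 5 new (r, t, c, f, w)
  "wyprt" → prefix "wyprt" already present; 0 new (none)
  "wypr" → prefix "wypr" already present; 0 new (none)
  "wmpvibdhhd" → prefix "wm" already present; 8 new (p, v, i, b, d, h, h, d)
  "wcbruka" → prefix "wcbruka" already present; 0 new (none)
Total nodes = 11 + 10 + 5 + 3 + 3 + 5 + 0 + 0 + 8 + 0 = 45

45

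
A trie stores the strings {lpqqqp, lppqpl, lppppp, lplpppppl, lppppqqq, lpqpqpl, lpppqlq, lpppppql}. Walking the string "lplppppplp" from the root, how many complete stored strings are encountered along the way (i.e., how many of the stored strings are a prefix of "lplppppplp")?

1

Walk "lplppppplp" from the root; an end-of-word marker is hit whenever a stored word is a prefix of "lplppppplp".
Prefixes of the query that are stored words: "lplpppppl"
Count: 1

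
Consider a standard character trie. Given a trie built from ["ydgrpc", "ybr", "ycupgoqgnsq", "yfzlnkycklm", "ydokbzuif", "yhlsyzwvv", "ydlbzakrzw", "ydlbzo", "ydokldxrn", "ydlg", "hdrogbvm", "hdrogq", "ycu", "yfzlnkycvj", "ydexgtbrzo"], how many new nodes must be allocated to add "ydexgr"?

1

Walking "ydexgr" from the root, the first 5 characters ("ydexg") follow existing edges; "r" is the first miss.
Each of the 1 remaining characters creates one node.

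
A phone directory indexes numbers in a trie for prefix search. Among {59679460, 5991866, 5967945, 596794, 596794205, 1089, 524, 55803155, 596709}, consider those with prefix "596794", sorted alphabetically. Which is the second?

596794205

Words with prefix "596794", in lexicographic order: "596794", "596794205", "5967945", "59679460"
Position 2: 596794205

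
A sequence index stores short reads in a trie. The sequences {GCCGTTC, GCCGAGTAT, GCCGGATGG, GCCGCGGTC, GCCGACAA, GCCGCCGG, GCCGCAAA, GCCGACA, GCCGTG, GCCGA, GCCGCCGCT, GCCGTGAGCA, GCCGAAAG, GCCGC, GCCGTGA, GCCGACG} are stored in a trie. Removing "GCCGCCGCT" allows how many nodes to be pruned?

A node on "GCCGCCGCT"'s path can go only if nothing else ends at it or branches off below it.
The suffix "CT" (2 nodes) is used only by "GCCGCCGCT"; the node for "GCCGCCG" still has the child "G", so pruning stops there.
Nodes removed: 2

2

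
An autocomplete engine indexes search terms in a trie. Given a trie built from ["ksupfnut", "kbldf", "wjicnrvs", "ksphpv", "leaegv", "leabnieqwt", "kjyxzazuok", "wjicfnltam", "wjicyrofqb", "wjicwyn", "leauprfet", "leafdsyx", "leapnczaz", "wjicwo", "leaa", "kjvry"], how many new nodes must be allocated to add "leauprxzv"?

Walking "leauprxzv" from the root, the first 6 characters ("leaupr") follow existing edges; "x" is the first miss.
Each of the 3 remaining characters creates one node.

3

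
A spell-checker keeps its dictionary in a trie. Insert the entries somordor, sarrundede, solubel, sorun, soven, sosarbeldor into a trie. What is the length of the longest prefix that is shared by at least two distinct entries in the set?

2

Equivalently: take the maximum, over all pairs, of their longest common prefix length.
"solubel" and "somordor" agree on "so" (2 characters) before diverging; nothing deeper is shared.
Longest shared-prefix length: 2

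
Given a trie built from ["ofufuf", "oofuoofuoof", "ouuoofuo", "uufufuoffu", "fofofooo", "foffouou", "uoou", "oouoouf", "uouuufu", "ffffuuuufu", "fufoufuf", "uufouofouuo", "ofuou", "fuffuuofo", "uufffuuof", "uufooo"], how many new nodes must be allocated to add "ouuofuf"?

"ouuo" is already a path in the trie; the remaining "fuf" must be added.
Each of the 3 remaining characters creates one node.

3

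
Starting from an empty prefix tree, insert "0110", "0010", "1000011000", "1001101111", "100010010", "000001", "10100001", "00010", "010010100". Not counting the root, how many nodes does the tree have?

For each word, the new-node count is its length minus the longest prefix already in the trie:
  "0110" → 4 new (0, 1, 1, 0)
  "0010" → prefix "0" already present; 3 new (0, 1, 0)
  "1000011000" → 10 new (1, 0, 0, 0, 0, 1, 1, 0, 0, 0)
  "1001101111" → prefix "100" already present; 7 new (1, 1, 0, 1, 1, 1, 1)
  "100010010" → prefix "1000" already present; 5 new (1, 0, 0, 1, 0)
  "000001" → prefix "00" already present; 4 new (0, 0, 0, 1)
  "10100001" → prefix "10" already present; 6 new (1, 0, 0, 0, 0, 1)
  "00010" → prefix "000" already present; 2 new (1, 0)
  "010010100" → prefix "01" already present; 7 new (0, 0, 1, 0, 1, 0, 0)
Total nodes = 4 + 3 + 10 + 7 + 5 + 4 + 6 + 2 + 7 = 48

48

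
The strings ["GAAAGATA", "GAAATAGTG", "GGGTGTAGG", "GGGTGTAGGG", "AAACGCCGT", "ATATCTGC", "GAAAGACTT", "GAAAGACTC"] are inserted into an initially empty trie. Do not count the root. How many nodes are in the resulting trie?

42

For each word, the new-node count is its length minus the longest prefix already in the trie:
  "GAAAGATA" → 8 new (G, A, A, A, G, A, T, A)
  "GAAATAGTG" → prefix "GAAA" already present; 5 new (T, A, G, T, G)
  "GGGTGTAGG" → prefix "G" already present; 8 new (G, G, T, G, T, A, G, G)
  "GGGTGTAGGG" → prefix "GGGTGTAGG" already present; 1 new (G)
  "AAACGCCGT" → 9 new (A, A, A, C, G, C, C, G, T)
  "ATATCTGC" → prefix "A" already present; 7 new (T, A, T, C, T, G, C)
  "GAAAGACTT" → prefix "GAAAGA" already present; 3 new (C, T, T)
  "GAAAGACTC" → prefix "GAAAGACT" already present; 1 new (C)
Total nodes = 8 + 5 + 8 + 1 + 9 + 7 + 3 + 1 = 42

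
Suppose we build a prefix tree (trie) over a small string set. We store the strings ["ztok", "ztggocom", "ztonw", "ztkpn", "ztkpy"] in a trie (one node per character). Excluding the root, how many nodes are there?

Trie structure (* marks end of a word):
(root)
└─ z
   └─ t
      ├─ g
      │  └─ g
      │     └─ o
      │        └─ c
      │           └─ o
      │              └─ m *
      ├─ k
      │  └─ p
      │     ├─ n *
      │     └─ y *
      └─ o
         ├─ k *
         └─ n
            └─ w *
Counting every labelled node above: 16.

16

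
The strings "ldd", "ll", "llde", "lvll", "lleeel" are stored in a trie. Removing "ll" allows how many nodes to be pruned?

0

Walk "ll" from the leaf back toward the root, removing each node that no remaining word uses.
Every node on "ll" is still needed (e.g. by "llde"), so nothing is freed.
Nodes removed: 0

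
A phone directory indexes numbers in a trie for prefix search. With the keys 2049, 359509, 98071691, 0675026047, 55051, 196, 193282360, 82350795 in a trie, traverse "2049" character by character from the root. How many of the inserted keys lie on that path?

1

Check each prefix of "2049" against the stored set — each match is an end-marker on the path.
Prefixes of the query that are stored words: "2049"
Count: 1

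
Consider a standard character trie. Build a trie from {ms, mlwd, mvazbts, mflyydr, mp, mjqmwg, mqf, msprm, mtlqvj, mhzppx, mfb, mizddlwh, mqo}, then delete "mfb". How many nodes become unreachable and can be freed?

1

Walk "mfb" from the leaf back toward the root, removing each node that no remaining word uses.
The suffix "b" (1 node) is used only by "mfb"; the node for "mf" still has the child "l", so pruning stops there.
Nodes removed: 1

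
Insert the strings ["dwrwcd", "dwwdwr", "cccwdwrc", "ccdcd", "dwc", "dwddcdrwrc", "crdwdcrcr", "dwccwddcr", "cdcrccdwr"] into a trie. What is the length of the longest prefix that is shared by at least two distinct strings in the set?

3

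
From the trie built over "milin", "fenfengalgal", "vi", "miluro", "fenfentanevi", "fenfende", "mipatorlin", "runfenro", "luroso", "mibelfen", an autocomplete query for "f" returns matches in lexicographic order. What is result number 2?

Words with prefix "f", in lexicographic order: "fenfende", "fenfengalgal", "fenfentanevi"
The 2nd is fenfengalgal.

fenfengalgal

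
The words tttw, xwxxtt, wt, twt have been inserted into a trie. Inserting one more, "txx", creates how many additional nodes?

2

Walking "txx" from the root, the first 1 characters ("t") follow existing edges; "x" is the first miss.
Each of the 2 remaining characters creates one node.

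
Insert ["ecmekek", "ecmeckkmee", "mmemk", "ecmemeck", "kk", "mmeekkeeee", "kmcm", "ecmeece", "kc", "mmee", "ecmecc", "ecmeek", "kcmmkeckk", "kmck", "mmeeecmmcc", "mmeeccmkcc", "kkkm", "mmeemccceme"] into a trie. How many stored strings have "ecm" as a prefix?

6

Traverse to the node for "ecm", then collect every word in that subtree.
Matches: "ecmecc", "ecmeckkmee", "ecmeece", "ecmeek", "ecmekek", "ecmemeck"
Count: 6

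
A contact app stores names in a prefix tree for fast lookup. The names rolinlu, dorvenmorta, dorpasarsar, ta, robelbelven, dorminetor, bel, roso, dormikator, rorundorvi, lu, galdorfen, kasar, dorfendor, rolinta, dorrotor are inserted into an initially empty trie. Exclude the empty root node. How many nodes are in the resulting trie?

Trace insertions, counting only characters that open a new branch:
  "rolinlu" → 7 new (r, o, l, i, n, l, u)
  "dorvenmorta" → 11 new (d, o, r, v, e, n, m, o, r, t, a)
  "dorpasarsar" → prefix "dor" already present; 8 new (p, a, s, a, r, s, a, r)
  "ta" → 2 new (t, a)
  "robelbelven" → prefix "ro" already present; 9 new (b, e, l, b, e, l, v, e, n)
  "dorminetor" → prefix "dor" already present; 7 new (m, i, n, e, t, o, r)
  "bel" → 3 new (b, e, l)
  "roso" → prefix "ro" already present; 2 new (s, o)
  "dormikator" → prefix "dormi" already present; 5 new (k, a, t, o, r)
  "rorundorvi" → prefix "ro" already present; 8 new (r, u, n, d, o, r, v, i)
  "lu" → 2 new (l, u)
  "galdorfen" → 9 new (g, a, l, d, o, r, f, e, n)
  "kasar" → 5 new (k, a, s, a, r)
  "dorfendor" → prefix "dor" already present; 6 new (f, e, n, d, o, r)
  "rolinta" → prefix "rolin" already present; 2 new (t, a)
  "dorrotor" → prefix "dor" already present; 5 new (r, o, t, o, r)
Total nodes = 7 + 11 + 8 + 2 + 9 + 7 + 3 + 2 + 5 + 8 + 2 + 9 + 5 + 6 + 2 + 5 = 91

91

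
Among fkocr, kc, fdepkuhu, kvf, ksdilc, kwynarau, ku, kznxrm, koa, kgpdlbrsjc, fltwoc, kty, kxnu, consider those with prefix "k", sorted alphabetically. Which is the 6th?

Words with prefix "k", in lexicographic order: "kc", "kgpdlbrsjc", "koa", "ksdilc", "kty", "ku", "kvf", "kwynarau", "kxnu", "kznxrm"
The 6th is ku.

ku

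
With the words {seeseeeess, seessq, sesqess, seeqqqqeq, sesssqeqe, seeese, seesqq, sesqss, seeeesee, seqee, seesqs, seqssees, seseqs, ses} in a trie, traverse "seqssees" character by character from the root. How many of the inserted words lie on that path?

Walk "seqssees" from the root; an end-of-word marker is hit whenever a stored word is a prefix of "seqssees".
Prefixes of the query that are stored words: "seqssees"
Count: 1

1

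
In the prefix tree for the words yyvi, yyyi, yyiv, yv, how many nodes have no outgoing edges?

4

A leaf is a node with no children — equivalently, the end of a word that is not a proper prefix of any other stored word.
Those words: "yv", "yyiv", "yyvi", "yyyi"
Leaf count: 4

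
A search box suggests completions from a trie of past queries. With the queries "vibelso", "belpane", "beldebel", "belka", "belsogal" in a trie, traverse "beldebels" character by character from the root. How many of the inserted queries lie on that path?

1

Walk "beldebels" from the root; an end-of-word marker is hit whenever a stored word is a prefix of "beldebels".
Prefixes of the query that are stored words: "beldebel"
Count: 1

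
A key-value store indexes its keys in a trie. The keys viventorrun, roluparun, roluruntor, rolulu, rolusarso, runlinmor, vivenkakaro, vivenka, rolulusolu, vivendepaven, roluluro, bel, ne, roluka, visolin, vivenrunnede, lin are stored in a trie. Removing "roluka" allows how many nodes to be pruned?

2

After clearing the end-marker at "roluka", prune upward until reaching a node still needed by another word.
The suffix "ka" (2 nodes) is used only by "roluka"; the node for "rolu" still has the child "p", so pruning stops there.
Nodes removed: 2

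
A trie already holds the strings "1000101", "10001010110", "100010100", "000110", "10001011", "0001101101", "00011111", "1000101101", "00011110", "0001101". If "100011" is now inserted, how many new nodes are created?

The longest prefix of "100011" already in the trie is "10001" (length 5).
Each of the 1 remaining characters creates one node.

1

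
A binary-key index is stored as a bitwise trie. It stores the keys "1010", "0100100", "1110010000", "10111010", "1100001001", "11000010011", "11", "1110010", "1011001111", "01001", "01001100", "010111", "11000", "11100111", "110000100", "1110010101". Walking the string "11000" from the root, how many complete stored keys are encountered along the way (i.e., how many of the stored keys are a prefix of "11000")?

2

Walk "11000" from the root; an end-of-word marker is hit whenever a stored word is a prefix of "11000".
Prefixes of the query that are stored words: "11", "11000"
Count: 2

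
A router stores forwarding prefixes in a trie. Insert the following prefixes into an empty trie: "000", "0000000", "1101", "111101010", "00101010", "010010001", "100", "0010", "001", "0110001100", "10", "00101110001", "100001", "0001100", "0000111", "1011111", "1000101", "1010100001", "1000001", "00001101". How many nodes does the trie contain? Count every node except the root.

77

Insert word by word; a character creates a node only if that edge doesn't already exist:
  "000" → 3 new (0, 0, 0)
  "0000000" → prefix "000" already present; 4 new (0, 0, 0, 0)
  "1101" → 4 new (1, 1, 0, 1)
  "111101010" → prefix "11" already present; 7 new (1, 1, 0, 1, 0, 1, 0)
  "00101010" → prefix "00" already present; 6 new (1, 0, 1, 0, 1, 0)
  "010010001" → prefix "0" already present; 8 new (1, 0, 0, 1, 0, 0, 0, 1)
  "100" → prefix "1" already present; 2 new (0, 0)
  "0010" → prefix "0010" already present; 0 new (none)
  "001" → prefix "001" already present; 0 new (none)
  "0110001100" → prefix "01" already present; 8 new (1, 0, 0, 0, 1, 1, 0, 0)
  "10" → prefix "10" already present; 0 new (none)
  "00101110001" → prefix "00101" already present; 6 new (1, 1, 0, 0, 0, 1)
  "100001" → prefix "100" already present; 3 new (0, 0, 1)
  "0001100" → prefix "000" already present; 4 new (1, 1, 0, 0)
  "0000111" → prefix "0000" already present; 3 new (1, 1, 1)
  "1011111" → prefix "10" already present; 5 new (1, 1, 1, 1, 1)
  "1000101" → prefix "1000" already present; 3 new (1, 0, 1)
  "1010100001" → prefix "101" already present; 7 new (0, 1, 0, 0, 0, 0, 1)
  "1000001" → prefix "10000" already present; 2 new (0, 1)
  "00001101" → prefix "000011" already present; 2 new (0, 1)
Total nodes = 3 + 4 + 4 + 7 + 6 + 8 + 2 + 0 + 0 + 8 + 0 + 6 + 3 + 4 + 3 + 5 + 3 + 7 + 2 + 2 = 77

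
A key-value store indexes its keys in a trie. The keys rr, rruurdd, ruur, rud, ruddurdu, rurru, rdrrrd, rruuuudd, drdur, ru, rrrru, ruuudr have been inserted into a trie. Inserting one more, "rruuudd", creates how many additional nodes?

2

Walking "rruuudd" from the root, the first 5 characters ("rruuu") follow existing edges; "d" is the first miss.
New nodes needed: |"rruuudd"| − 5 = 7 − 5 = 2.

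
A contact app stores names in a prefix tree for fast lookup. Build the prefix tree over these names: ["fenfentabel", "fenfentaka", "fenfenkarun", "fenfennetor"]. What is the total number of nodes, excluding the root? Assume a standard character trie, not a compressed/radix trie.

Insert word by word; a character creates a node only if that edge doesn't already exist:
  "fenfentabel" → 11 new (f, e, n, f, e, n, t, a, b, e, l)
  "fenfentaka" → prefix "fenfenta" already present; 2 new (k, a)
  "fenfenkarun" → prefix "fenfen" already present; 5 new (k, a, r, u, n)
  "fenfennetor" → prefix "fenfen" already present; 5 new (n, e, t, o, r)
Total nodes = 11 + 2 + 5 + 5 = 23

23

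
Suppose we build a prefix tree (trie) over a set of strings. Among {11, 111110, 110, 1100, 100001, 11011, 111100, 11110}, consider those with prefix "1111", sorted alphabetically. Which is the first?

Words with prefix "1111", in lexicographic order: "11110", "111100", "111110"
Position 1: 11110

11110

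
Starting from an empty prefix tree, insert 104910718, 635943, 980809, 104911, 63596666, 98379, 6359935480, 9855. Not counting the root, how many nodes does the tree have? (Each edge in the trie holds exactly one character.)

37

Count nodes per top-level branch (shared prefixes stored once):
  '1'-branch (104910718, 104911): 10 nodes
  '6'-branch (635943, 63596666, 6359935480): 16 nodes
  '9'-branch (980809, 98379, 9855): 11 nodes
Sum: 37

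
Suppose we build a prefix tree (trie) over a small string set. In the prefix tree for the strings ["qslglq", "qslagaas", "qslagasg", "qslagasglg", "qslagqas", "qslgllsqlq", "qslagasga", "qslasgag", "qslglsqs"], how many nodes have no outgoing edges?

A leaf is a node with no children — equivalently, the end of a word that is not a proper prefix of any other stored word.
Those words: "qslagaas", "qslagasga", "qslagasglg", "qslagqas", "qslasgag", "qslgllsqlq", "qslglq", "qslglsqs"
Leaf count: 8

8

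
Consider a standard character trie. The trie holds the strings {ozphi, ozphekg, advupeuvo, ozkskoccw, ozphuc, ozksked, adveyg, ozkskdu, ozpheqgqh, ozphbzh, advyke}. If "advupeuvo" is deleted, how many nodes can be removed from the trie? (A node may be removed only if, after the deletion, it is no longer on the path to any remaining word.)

After clearing the end-marker at "advupeuvo", prune upward until reaching a node still needed by another word.
The suffix "upeuvo" (6 nodes) is used only by "advupeuvo"; the node for "adv" still has the child "e", so pruning stops there.
Nodes removed: 6

6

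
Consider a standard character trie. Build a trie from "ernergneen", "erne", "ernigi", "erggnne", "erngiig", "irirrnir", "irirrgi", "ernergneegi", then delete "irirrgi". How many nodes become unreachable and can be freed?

2

After clearing the end-marker at "irirrgi", prune upward until reaching a node still needed by another word.
The suffix "gi" (2 nodes) is used only by "irirrgi"; the node for "irirr" still has the child "n", so pruning stops there.
Nodes removed: 2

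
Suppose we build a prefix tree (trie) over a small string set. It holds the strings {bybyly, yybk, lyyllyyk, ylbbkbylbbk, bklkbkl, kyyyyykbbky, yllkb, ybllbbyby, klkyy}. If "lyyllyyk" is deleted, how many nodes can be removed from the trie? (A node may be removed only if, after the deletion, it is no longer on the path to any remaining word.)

After clearing the end-marker at "lyyllyyk", prune upward until reaching a node still needed by another word.
No other word shares any prefix with "lyyllyyk", so all 8 of its nodes go.
Nodes removed: 8

8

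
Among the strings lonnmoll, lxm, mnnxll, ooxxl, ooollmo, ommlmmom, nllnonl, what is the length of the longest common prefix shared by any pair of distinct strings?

2

The deepest shared node is where two words last agree before diverging.
"ooollmo" and "ooxxl" agree on "oo" (2 characters) before diverging; nothing deeper is shared.
Longest shared-prefix length: 2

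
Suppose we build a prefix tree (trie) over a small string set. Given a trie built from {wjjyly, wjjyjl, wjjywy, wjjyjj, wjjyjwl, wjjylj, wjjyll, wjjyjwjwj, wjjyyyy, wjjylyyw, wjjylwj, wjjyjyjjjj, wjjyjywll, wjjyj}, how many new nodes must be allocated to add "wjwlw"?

3

Walking "wjwlw" from the root, the first 2 characters ("wj") follow existing edges; "w" is the first miss.
Each of the 3 remaining characters creates one node.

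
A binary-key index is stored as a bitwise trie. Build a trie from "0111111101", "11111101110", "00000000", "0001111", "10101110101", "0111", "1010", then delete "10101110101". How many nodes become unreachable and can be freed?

7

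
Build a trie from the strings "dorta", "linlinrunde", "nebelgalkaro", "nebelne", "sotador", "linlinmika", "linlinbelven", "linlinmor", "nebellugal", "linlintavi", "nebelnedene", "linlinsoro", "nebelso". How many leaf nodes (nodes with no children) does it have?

A leaf is a node with no children — equivalently, the end of a word that is not a proper prefix of any other stored word.
Those words: "dorta", "linlinbelven", "linlinmika", "linlinmor", "linlinrunde", "linlinsoro", "linlintavi", "nebelgalkaro", "nebellugal", "nebelnedene", "nebelso", "sotador"
Leaf count: 12

12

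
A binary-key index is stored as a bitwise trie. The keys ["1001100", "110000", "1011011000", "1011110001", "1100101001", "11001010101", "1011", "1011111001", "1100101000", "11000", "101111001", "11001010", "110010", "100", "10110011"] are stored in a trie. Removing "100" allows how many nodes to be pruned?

Walk "100" from the leaf back toward the root, removing each node that no remaining word uses.
Every node on "100" is still needed (e.g. by "1001100"), so nothing is freed.
Nodes removed: 0

0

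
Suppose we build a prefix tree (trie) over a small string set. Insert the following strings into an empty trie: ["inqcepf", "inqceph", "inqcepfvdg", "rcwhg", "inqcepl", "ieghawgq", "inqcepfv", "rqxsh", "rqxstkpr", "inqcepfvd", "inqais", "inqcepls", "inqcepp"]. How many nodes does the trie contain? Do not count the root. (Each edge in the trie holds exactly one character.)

Insert word by word; a character creates a node only if that edge doesn't already exist:
  "inqcepf" → 7 new (i, n, q, c, e, p, f)
  "inqceph" → prefix "inqcep" already present; 1 new (h)
  "inqcepfvdg" → prefix "inqcepf" already present; 3 new (v, d, g)
  "rcwhg" → 5 new (r, c, w, h, g)
  "inqcepl" → prefix "inqcep" already present; 1 new (l)
  "ieghawgq" → prefix "i" already present; 7 new (e, g, h, a, w, g, q)
  "inqcepfv" → prefix "inqcepfv" already present; 0 new (none)
  "rqxsh" → prefix "r" already present; 4 new (q, x, s, h)
  "rqxstkpr" → prefix "rqxs" already present; 4 new (t, k, p, r)
  "inqcepfvd" → prefix "inqcepfvd" already present; 0 new (none)
  "inqais" → prefix "inq" already present; 3 new (a, i, s)
  "inqcepls" → prefix "inqcepl" already present; 1 new (s)
  "inqcepp" → prefix "inqcep" already present; 1 new (p)
Total nodes = 7 + 1 + 3 + 5 + 1 + 7 + 0 + 4 + 4 + 0 + 3 + 1 + 1 = 37

37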